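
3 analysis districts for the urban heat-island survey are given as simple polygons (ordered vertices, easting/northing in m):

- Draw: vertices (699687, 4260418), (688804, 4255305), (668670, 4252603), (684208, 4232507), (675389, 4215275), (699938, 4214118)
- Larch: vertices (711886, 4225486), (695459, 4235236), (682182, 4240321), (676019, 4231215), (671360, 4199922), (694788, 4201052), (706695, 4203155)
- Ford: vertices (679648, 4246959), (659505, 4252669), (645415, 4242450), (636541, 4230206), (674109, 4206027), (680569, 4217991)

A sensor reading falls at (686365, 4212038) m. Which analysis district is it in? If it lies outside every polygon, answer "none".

Cast a ray rightward from (686365, 4212038). For each polygon, the edges (by vertex number in listed order) whose endpoints lie on opposite sides of northing = 4212038, where each meets that height, and whether that is right or left of the point:
Draw: no edge straddles that height → 0 crossings.
Larch: 4–5 at easting≈673163.9 (left), 7–1 at easting≈708759.9 (right) → 1 crossing.
Ford: 4–5 at easting≈664769.4 (left), 5–6 at easting≈677354.7 (left) → 0 crossings.
Only Larch has an odd count, so the point is inside Larch.

Larch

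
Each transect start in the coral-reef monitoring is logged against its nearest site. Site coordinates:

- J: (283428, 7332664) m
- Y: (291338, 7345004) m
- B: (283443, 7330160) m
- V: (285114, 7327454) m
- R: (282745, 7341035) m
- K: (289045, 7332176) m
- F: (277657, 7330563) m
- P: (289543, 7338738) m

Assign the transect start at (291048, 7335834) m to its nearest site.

P

Squared distances to each site:
J: 68113300.000; Y: 84173000.000; B: 90030301.000; V: 105436756.000; R: 95990210.000; K: 17392973.000; F: 207102322.000; P: 10698241.000.
Minimum at P.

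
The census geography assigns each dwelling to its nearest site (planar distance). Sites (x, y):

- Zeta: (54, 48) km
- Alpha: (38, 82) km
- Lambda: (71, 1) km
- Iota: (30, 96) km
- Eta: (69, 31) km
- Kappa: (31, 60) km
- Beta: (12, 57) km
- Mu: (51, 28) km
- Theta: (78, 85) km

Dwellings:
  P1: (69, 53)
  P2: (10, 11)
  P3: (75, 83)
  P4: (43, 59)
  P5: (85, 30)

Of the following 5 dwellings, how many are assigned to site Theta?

P1 → Zeta
P2 → Mu
P3 → Theta
P4 → Kappa
P5 → Eta
1 of the 5 goes to Theta.

1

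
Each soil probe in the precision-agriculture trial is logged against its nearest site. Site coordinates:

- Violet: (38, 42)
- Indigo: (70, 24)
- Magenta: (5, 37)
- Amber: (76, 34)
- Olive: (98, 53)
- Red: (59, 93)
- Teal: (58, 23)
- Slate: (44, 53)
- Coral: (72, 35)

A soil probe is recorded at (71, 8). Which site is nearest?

Squared distances to each site:
Violet: 2245.000; Indigo: 257.000; Magenta: 5197.000; Amber: 701.000; Olive: 2754.000; Red: 7369.000; Teal: 394.000; Slate: 2754.000; Coral: 730.000.
Minimum at Indigo.

Indigo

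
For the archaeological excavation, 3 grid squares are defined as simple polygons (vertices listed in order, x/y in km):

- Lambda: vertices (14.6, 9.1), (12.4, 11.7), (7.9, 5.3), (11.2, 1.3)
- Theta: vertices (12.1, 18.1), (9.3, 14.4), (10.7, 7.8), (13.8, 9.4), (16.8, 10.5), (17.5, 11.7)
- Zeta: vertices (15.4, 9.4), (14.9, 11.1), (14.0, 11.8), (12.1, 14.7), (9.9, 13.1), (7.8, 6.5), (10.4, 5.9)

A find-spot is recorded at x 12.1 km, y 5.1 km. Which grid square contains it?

Lambda

Cast a ray rightward from (12.1, 5.1). For each polygon, the edges (by vertex number in listed order) whose endpoints lie on opposite sides of y = 5.1, where each meets that height, and whether that is right or left of the point:
Lambda: 3–4 at x≈8.07 (left), 4–1 at x≈12.86 (right) → 1 crossing.
Theta: no edge straddles that height → 0 crossings.
Zeta: no edge straddles that height → 0 crossings.
Only Lambda has an odd count, so the point is inside Lambda.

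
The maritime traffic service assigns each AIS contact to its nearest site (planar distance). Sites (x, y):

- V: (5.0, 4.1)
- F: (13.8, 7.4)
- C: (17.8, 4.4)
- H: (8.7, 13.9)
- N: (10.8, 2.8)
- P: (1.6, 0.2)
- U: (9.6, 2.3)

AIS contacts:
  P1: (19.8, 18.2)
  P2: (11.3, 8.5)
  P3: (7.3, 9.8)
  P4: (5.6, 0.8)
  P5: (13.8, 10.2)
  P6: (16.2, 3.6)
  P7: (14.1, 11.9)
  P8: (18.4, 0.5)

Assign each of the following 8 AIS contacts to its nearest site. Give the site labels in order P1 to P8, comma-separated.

P1 → H (d²=141.70)
P2 → F (d²=7.46)
P3 → H (d²=18.77)
P4 → V (d²=11.25)
P5 → F (d²=7.84)
P6 → C (d²=3.20)
P7 → F (d²=20.34)
P8 → C (d²=15.57)

H, F, H, V, F, C, F, C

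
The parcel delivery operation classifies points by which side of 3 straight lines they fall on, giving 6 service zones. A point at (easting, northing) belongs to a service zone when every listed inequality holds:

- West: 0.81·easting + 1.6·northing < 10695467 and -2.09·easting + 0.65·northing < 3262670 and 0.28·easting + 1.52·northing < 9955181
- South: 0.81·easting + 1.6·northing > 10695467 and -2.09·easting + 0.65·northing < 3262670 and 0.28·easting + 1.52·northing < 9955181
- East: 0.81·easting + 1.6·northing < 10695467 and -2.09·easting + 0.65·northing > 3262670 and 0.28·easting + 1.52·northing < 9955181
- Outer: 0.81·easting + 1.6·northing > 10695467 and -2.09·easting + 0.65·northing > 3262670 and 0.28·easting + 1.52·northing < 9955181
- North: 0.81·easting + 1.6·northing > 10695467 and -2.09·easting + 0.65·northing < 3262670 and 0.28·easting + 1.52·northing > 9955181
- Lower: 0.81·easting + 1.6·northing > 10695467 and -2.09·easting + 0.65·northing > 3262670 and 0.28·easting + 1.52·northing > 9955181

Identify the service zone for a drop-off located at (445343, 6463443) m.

0.81·445343 + 1.6·6463443 = 10702236.630, which is > 10695467
-2.09·445343 + 0.65·6463443 = 3270471.080, which is > 3262670
0.28·445343 + 1.52·6463443 = 9949129.400, which is < 9955181
This sign pattern matches Outer.

Outer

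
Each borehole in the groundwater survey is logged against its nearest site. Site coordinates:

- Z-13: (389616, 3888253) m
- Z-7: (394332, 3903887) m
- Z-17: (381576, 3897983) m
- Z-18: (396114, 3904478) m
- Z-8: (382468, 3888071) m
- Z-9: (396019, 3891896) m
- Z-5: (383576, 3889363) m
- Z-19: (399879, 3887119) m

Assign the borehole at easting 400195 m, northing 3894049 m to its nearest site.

Z-9

Squared distances to each site:
Z-13: 145508857.000; Z-7: 131161013.000; Z-17: 362143517.000; Z-18: 125418602.000; Z-8: 349983013.000; Z-9: 22074385.000; Z-5: 298149757.000; Z-19: 48124756.000.
Minimum at Z-9.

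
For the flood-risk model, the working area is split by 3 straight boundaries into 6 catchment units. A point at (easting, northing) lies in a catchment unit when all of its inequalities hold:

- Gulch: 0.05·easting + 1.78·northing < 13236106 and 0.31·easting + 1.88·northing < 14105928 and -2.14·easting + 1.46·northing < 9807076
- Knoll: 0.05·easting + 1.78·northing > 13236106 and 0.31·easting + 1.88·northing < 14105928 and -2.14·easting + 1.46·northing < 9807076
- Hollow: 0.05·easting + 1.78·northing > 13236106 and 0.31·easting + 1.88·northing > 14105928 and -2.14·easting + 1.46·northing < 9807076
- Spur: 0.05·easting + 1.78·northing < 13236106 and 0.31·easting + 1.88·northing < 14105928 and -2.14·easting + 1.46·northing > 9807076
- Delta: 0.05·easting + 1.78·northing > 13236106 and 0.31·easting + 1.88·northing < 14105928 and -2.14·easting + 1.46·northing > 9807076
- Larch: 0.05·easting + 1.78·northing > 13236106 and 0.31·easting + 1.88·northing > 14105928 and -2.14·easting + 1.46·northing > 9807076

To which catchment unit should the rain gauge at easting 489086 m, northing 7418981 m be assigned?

0.05·489086 + 1.78·7418981 = 13230240.480, which is < 13236106
0.31·489086 + 1.88·7418981 = 14099300.940, which is < 14105928
-2.14·489086 + 1.46·7418981 = 9785068.220, which is < 9807076
This sign pattern matches Gulch.

Gulch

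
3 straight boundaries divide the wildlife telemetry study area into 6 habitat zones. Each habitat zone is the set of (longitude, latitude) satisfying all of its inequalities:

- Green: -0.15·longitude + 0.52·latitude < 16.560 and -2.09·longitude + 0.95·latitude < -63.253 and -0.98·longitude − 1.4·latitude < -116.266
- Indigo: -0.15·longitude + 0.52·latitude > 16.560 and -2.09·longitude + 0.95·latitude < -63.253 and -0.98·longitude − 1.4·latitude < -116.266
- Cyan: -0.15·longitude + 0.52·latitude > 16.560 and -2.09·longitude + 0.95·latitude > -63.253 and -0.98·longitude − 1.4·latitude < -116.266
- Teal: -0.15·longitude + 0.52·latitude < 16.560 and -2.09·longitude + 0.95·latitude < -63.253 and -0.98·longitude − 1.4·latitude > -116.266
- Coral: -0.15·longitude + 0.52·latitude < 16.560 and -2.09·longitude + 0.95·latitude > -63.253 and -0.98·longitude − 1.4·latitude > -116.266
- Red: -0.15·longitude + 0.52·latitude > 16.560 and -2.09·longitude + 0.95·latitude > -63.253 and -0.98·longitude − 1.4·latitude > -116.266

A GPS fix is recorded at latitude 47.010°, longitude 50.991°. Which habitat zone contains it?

Red

-0.15·50.991 + 0.52·47.010 = 16.797, which is > 16.560
-2.09·50.991 + 0.95·47.010 = -61.912, which is > -63.253
-0.98·50.991 − 1.4·47.010 = -115.785, which is > -116.266
This sign pattern matches Red.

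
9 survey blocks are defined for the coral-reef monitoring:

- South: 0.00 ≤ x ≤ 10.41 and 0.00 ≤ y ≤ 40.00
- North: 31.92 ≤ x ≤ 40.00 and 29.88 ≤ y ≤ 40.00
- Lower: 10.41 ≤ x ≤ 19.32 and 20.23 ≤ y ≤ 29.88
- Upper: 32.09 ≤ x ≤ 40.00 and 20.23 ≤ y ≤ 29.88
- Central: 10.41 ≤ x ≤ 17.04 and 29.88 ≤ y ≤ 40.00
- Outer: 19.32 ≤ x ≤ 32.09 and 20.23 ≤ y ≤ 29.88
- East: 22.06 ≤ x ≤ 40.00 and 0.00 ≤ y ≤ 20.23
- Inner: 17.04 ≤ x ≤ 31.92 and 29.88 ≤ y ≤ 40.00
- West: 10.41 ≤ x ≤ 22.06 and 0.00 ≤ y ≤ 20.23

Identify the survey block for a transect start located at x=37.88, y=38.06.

North

The point has x = 37.88 and y = 38.06.
Only North satisfies 31.92 ≤ x ≤ 40.00 and 29.88 ≤ y ≤ 40.00.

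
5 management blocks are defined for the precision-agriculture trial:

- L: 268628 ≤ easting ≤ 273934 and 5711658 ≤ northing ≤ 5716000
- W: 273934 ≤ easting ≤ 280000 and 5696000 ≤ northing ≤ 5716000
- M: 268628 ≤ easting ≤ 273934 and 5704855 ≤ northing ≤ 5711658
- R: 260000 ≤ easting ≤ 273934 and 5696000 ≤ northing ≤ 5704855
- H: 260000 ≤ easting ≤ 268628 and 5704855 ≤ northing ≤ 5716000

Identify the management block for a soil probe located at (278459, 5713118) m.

The point has easting = 278459 and northing = 5713118.
Only W satisfies 273934 ≤ easting ≤ 280000 and 5696000 ≤ northing ≤ 5716000.

W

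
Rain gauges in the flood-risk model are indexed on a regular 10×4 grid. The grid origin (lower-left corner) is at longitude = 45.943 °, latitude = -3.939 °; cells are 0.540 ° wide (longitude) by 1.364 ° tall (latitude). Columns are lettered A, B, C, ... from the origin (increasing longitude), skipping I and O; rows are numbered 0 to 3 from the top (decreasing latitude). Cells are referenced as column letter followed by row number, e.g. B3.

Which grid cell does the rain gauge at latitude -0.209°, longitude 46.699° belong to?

Column index: ⌊(46.699 − 45.943) / 0.540⌋ = ⌊1.400⌋ = 1 → column B
Row offset from origin: ⌊(-0.209 − -3.939) / 1.364⌋ = ⌊2.735⌋ = 2 → row 1 (counted from top)

B1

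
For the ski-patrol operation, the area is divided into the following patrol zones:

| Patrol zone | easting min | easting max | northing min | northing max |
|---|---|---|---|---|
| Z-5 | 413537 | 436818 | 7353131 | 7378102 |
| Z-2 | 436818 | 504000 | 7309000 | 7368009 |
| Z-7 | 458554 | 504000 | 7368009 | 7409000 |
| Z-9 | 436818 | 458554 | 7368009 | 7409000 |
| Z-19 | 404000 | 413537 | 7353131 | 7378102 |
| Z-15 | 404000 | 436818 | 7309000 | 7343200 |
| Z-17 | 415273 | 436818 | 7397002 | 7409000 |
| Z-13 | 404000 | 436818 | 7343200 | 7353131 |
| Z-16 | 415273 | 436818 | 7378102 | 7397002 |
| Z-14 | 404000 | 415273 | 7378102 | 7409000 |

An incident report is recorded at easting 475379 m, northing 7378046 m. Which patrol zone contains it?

The point has easting = 475379 and northing = 7378046.
Only Z-7 satisfies 458554 ≤ easting ≤ 504000 and 7368009 ≤ northing ≤ 7409000.

Z-7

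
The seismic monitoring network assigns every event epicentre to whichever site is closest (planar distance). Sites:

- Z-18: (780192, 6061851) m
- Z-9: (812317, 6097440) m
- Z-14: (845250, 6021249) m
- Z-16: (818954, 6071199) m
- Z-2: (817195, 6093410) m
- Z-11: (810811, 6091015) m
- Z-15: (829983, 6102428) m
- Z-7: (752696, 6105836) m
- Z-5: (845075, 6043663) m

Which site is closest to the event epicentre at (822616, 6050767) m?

Squared distances to each site:
Z-18: 1922650832.000; Z-9: 2284438330.000; Z-14: 1383610280.000; Z-16: 430876868.000; Z-2: 1847812690.000; Z-11: 1759259529.000; Z-15: 2723131610.000; Z-7: 7921401161.000; Z-5: 554873497.000.
Minimum at Z-16.

Z-16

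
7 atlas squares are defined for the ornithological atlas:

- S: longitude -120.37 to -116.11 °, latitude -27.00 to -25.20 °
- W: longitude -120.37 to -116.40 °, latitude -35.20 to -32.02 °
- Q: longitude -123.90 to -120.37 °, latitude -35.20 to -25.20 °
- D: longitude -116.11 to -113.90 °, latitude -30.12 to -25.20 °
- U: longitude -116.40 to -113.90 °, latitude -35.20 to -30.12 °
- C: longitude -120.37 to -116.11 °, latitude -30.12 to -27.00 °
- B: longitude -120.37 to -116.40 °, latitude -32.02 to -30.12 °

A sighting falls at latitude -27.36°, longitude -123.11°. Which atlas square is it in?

The point has longitude = -123.11 and latitude = -27.36.
Only Q satisfies -123.90 ≤ longitude ≤ -120.37 and -35.20 ≤ latitude ≤ -25.20.

Q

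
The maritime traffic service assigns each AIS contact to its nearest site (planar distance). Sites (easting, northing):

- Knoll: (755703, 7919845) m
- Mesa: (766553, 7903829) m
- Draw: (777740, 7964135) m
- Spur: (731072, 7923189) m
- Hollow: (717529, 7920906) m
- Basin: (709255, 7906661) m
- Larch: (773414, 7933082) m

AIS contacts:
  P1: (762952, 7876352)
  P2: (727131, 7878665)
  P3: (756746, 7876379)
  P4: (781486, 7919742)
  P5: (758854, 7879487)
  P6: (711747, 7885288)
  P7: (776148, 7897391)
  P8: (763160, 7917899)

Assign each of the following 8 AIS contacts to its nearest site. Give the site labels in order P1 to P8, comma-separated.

Mesa, Basin, Mesa, Larch, Mesa, Basin, Mesa, Knoll

P1 → Mesa (d²=767952730.00)
P2 → Basin (d²=1103327392.00)
P3 → Mesa (d²=849679749.00)
P4 → Larch (d²=243112784.00)
P5 → Mesa (d²=651807565.00)
P6 → Basin (d²=463015193.00)
P7 → Mesa (d²=133511869.00)
P8 → Knoll (d²=59393765.00)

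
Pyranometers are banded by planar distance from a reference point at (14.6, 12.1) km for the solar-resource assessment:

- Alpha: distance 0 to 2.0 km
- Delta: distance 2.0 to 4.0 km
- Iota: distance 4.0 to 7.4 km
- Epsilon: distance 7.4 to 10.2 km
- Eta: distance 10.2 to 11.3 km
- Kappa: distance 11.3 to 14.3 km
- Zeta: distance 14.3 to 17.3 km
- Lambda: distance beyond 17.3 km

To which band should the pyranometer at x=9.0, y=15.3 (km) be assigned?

Iota

Distance = √((9.0−14.6)² + (15.3−12.1)²) = √(31.360 + 10.240) = 6.450 km.
4.0 ≤ 6.450 < 7.4 → Iota.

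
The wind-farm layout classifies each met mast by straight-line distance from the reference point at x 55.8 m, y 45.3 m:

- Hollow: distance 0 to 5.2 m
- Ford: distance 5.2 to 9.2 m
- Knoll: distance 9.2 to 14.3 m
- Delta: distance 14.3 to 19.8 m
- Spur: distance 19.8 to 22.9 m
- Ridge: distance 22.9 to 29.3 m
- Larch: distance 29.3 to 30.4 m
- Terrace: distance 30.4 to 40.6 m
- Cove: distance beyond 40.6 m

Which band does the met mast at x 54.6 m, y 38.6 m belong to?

Distance = √((54.6−55.8)² + (38.6−45.3)²) = √(1.440 + 44.890) = 6.807 m.
5.2 ≤ 6.807 < 9.2 → Ford.

Ford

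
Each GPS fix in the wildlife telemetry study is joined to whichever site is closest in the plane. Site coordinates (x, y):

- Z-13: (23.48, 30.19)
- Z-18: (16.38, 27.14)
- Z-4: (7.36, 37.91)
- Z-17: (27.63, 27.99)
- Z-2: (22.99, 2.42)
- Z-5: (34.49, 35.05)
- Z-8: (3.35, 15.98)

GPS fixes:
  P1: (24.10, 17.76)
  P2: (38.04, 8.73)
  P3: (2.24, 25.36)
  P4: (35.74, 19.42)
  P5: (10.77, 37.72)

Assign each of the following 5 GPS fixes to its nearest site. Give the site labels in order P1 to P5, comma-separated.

P1 → Z-17 (d²=117.11)
P2 → Z-2 (d²=266.32)
P3 → Z-8 (d²=89.22)
P4 → Z-17 (d²=139.22)
P5 → Z-4 (d²=11.66)

Z-17, Z-2, Z-8, Z-17, Z-4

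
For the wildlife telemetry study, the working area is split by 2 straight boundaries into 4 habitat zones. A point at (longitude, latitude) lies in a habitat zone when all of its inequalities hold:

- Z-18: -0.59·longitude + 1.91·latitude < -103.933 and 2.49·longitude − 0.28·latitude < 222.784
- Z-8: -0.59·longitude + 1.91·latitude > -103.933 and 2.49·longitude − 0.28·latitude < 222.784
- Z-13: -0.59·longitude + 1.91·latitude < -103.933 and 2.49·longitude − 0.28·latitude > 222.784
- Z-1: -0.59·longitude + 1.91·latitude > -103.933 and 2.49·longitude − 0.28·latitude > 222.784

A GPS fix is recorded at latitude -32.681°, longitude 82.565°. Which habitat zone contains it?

Z-18

-0.59·82.565 + 1.91·-32.681 = -111.134, which is < -103.933
2.49·82.565 − 0.28·-32.681 = 214.738, which is < 222.784
This sign pattern matches Z-18.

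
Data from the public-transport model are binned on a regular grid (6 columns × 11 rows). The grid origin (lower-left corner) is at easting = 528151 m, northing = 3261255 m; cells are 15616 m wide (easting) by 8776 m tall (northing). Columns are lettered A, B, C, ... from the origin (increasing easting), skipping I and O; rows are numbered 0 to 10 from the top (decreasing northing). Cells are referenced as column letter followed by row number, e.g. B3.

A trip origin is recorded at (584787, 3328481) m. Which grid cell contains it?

Column index: ⌊(584787 − 528151) / 15616⌋ = ⌊3.627⌋ = 3 → column D
Row offset from origin: ⌊(3328481 − 3261255) / 8776⌋ = ⌊7.660⌋ = 7 → row 3 (counted from top)

D3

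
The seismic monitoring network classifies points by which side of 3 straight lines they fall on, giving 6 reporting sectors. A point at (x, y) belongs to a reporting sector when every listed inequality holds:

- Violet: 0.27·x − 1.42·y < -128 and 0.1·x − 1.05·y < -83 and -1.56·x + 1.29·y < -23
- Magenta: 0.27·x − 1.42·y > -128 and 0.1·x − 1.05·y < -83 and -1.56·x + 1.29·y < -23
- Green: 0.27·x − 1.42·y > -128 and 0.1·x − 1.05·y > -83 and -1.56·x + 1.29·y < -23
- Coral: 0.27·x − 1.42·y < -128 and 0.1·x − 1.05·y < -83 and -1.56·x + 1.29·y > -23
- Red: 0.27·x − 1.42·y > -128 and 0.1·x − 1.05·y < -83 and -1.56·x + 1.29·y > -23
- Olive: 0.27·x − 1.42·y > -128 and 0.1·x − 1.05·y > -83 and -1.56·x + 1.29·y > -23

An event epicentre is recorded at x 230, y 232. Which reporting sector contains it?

0.27·230 − 1.42·232 = -267.340, which is < -128
0.1·230 − 1.05·232 = -220.600, which is < -83
-1.56·230 + 1.29·232 = -59.520, which is < -23
This sign pattern matches Violet.

Violet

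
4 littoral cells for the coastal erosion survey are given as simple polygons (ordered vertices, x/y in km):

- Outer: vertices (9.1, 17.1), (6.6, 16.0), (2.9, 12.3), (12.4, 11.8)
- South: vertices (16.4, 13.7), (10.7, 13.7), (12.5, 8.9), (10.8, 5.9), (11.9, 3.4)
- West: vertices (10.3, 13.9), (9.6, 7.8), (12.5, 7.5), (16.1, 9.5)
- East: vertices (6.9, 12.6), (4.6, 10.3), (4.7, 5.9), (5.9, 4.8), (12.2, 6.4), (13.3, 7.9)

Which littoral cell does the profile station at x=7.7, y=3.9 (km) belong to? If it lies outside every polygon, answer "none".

Cast a ray rightward from (7.7, 3.9). For each polygon, the edges (by vertex number in listed order) whose endpoints lie on opposite sides of y = 3.9, where each meets that height, and whether that is right or left of the point:
Outer: no edge straddles that height → 0 crossings.
South: 4–5 at x≈11.68 (right), 5–1 at x≈12.12 (right) → 2 crossings.
West: no edge straddles that height → 0 crossings.
East: no edge straddles that height → 0 crossings.
All counts are even, so the point lies outside every listed polygon.

none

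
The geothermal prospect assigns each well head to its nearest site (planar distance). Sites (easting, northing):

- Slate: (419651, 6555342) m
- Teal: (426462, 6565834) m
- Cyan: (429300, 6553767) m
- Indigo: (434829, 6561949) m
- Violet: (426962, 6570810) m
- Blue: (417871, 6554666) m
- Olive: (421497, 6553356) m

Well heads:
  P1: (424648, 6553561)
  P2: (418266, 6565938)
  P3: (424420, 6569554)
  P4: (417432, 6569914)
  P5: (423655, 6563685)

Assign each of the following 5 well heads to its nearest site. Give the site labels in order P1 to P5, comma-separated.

P1 → Olive (d²=9970826.00)
P2 → Teal (d²=67185232.00)
P3 → Violet (d²=8039300.00)
P4 → Violet (d²=91623716.00)
P5 → Teal (d²=12497450.00)

Olive, Teal, Violet, Violet, Teal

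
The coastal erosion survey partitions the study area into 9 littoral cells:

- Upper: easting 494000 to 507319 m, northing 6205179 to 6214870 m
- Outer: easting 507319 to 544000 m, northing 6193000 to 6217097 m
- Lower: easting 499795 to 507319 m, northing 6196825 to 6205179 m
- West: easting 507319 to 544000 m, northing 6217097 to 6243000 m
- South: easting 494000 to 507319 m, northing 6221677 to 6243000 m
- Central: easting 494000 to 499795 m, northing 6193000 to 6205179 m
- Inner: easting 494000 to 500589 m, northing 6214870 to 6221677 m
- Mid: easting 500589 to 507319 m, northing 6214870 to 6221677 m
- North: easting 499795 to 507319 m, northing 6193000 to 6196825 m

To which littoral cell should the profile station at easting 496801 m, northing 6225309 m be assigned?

The point has easting = 496801 and northing = 6225309.
Only South satisfies 494000 ≤ easting ≤ 507319 and 6221677 ≤ northing ≤ 6243000.

South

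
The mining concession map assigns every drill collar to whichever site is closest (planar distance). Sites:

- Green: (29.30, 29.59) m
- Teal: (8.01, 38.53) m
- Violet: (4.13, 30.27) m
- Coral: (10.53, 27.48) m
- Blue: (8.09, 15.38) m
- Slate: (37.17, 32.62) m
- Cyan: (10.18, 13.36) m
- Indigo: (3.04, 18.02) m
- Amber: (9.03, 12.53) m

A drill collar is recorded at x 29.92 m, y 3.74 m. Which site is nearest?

Squared distances to each site:
Green: 668.607; Teal: 1690.392; Violet: 1368.965; Coral: 939.560; Blue: 612.039; Slate: 886.617; Cyan: 482.212; Indigo: 926.453; Amber: 513.656.
Minimum at Cyan.

Cyan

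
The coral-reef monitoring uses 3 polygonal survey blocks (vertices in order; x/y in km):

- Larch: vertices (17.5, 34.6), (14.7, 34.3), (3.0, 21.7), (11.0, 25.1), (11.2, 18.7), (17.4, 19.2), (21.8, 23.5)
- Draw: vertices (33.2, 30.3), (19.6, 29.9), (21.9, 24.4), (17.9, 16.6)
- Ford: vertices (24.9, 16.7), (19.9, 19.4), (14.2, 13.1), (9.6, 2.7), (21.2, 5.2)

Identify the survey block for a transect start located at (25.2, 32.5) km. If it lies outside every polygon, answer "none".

none

Cast a ray rightward from (25.2, 32.5). For each polygon, the edges (by vertex number in listed order) whose endpoints lie on opposite sides of y = 32.5, where each meets that height, and whether that is right or left of the point:
Larch: 2–3 at x≈13.03 (left), 7–1 at x≈18.31 (left) → 0 crossings.
Draw: no edge straddles that height → 0 crossings.
Ford: no edge straddles that height → 0 crossings.
All counts are even, so the point lies outside every listed polygon.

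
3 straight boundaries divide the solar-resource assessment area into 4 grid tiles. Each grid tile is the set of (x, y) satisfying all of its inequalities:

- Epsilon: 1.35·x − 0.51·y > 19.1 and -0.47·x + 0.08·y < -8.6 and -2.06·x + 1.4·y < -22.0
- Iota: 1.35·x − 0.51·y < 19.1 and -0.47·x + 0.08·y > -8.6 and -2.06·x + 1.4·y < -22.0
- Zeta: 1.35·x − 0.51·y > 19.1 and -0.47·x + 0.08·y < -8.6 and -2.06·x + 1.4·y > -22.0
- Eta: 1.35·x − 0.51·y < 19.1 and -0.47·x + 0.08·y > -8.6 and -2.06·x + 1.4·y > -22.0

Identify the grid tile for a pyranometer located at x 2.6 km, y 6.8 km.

Eta

1.35·2.6 − 0.51·6.8 = 0.042, which is < 19.1
-0.47·2.6 + 0.08·6.8 = -0.678, which is > -8.6
-2.06·2.6 + 1.4·6.8 = 4.164, which is > -22.0
This sign pattern matches Eta.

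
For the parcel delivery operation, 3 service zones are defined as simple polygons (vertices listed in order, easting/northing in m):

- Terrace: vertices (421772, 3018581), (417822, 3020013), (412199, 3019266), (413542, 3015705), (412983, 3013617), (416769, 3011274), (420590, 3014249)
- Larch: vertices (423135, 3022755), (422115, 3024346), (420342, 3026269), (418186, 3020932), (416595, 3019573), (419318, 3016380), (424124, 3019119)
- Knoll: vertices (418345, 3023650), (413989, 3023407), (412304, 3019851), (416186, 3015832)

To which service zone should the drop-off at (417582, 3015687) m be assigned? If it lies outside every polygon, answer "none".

Cast a ray rightward from (417582, 3015687). For each polygon, the edges (by vertex number in listed order) whose endpoints lie on opposite sides of northing = 3015687, where each meets that height, and whether that is right or left of the point:
Terrace: 4–5 at easting≈413537.2 (left), 7–1 at easting≈420982.4 (right) → 1 crossing.
Larch: no edge straddles that height → 0 crossings.
Knoll: no edge straddles that height → 0 crossings.
Only Terrace has an odd count, so the point is inside Terrace.

Terrace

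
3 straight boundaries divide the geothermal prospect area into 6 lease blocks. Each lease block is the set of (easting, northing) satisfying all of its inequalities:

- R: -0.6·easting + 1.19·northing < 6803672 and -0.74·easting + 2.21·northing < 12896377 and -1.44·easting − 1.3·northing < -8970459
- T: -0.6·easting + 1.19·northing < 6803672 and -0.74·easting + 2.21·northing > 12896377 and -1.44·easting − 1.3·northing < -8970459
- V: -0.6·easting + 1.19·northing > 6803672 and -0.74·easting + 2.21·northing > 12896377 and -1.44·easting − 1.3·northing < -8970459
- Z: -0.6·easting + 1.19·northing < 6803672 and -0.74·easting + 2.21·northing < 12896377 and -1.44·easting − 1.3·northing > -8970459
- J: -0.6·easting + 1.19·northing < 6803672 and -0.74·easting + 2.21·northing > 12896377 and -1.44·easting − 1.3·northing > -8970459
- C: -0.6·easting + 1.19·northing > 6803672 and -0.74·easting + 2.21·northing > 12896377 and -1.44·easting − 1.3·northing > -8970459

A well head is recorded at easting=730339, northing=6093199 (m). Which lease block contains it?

-0.6·730339 + 1.19·6093199 = 6812703.410, which is > 6803672
-0.74·730339 + 2.21·6093199 = 12925518.930, which is > 12896377
-1.44·730339 − 1.3·6093199 = -8972846.860, which is < -8970459
This sign pattern matches V.

V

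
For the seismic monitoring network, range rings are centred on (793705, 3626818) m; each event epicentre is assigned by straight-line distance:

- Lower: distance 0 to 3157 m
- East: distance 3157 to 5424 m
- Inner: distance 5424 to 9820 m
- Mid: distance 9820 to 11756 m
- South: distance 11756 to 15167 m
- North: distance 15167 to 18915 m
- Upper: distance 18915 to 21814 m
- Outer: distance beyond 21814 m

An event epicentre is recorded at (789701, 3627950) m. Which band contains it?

East

Distance = √((789701−793705)² + (3627950−3626818)²) = √(16032016.000 + 1281424.000) = 4160.942 m.
3157 ≤ 4160.942 < 5424 → East.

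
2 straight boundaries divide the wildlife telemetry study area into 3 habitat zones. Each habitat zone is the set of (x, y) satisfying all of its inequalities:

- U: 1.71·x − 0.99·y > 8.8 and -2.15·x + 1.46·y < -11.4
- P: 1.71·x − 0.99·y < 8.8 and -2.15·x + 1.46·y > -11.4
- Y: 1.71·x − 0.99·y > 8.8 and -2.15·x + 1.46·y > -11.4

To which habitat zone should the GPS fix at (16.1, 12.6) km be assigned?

1.71·16.1 − 0.99·12.6 = 15.057, which is > 8.8
-2.15·16.1 + 1.46·12.6 = -16.219, which is < -11.4
This sign pattern matches U.

U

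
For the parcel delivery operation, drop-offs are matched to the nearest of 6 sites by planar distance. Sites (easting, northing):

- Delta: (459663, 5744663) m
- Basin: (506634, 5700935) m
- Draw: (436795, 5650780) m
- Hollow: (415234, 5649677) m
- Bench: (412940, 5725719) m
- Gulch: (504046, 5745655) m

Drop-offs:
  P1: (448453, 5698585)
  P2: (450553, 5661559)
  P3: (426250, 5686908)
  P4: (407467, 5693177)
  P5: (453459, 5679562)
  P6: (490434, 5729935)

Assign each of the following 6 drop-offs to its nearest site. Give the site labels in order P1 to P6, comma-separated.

Bench, Draw, Draw, Bench, Draw, Gulch

P1 → Bench (d²=1997427125.00)
P2 → Draw (d²=305469405.00)
P3 → Draw (d²=1416429409.00)
P4 → Bench (d²=1088935493.00)
P5 → Draw (d²=1106092420.00)
P6 → Gulch (d²=432404944.00)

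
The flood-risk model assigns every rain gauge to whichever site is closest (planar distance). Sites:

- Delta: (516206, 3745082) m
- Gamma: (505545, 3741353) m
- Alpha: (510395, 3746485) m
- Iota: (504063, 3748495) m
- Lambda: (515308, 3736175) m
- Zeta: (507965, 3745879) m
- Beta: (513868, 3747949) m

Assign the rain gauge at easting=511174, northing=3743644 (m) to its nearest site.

Alpha

Squared distances to each site:
Delta: 27388868.000; Gamma: 36934322.000; Alpha: 8678122.000; Iota: 74098522.000; Lambda: 72875917.000; Zeta: 15292906.000; Beta: 25790661.000.
Minimum at Alpha.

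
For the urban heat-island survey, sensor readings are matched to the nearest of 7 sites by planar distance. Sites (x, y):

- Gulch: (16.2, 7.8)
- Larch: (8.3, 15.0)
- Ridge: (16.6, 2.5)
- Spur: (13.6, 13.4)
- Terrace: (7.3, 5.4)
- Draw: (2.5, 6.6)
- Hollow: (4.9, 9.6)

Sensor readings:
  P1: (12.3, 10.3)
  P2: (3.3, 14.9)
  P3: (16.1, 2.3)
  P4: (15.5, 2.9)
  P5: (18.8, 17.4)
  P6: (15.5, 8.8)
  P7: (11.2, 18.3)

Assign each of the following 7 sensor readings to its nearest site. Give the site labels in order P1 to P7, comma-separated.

Spur, Larch, Ridge, Ridge, Spur, Gulch, Larch

P1 → Spur (d²=11.30)
P2 → Larch (d²=25.01)
P3 → Ridge (d²=0.29)
P4 → Ridge (d²=1.37)
P5 → Spur (d²=43.04)
P6 → Gulch (d²=1.49)
P7 → Larch (d²=19.30)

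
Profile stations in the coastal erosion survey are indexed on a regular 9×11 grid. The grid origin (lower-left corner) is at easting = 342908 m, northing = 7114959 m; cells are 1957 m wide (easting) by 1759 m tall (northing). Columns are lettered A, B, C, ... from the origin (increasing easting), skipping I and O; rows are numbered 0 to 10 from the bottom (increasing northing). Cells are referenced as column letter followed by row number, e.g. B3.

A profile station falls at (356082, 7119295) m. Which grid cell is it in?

Column index: ⌊(356082 − 342908) / 1957⌋ = ⌊6.732⌋ = 6 → column G
Row offset from origin: ⌊(7119295 − 7114959) / 1759⌋ = ⌊2.465⌋ = 2 → row 2

G2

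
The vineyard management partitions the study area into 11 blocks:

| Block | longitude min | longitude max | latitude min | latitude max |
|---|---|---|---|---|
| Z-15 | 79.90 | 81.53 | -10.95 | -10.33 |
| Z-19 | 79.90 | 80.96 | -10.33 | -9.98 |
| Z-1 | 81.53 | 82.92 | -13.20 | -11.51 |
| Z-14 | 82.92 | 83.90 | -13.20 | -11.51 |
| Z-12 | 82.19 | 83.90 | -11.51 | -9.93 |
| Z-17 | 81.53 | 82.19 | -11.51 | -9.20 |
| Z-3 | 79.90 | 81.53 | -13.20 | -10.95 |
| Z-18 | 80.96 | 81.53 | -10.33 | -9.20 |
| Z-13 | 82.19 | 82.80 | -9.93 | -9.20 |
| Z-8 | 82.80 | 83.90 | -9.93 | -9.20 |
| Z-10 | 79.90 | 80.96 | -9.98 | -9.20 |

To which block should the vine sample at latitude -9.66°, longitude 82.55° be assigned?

Z-13

The point has longitude = 82.55 and latitude = -9.66.
Only Z-13 satisfies 82.19 ≤ longitude ≤ 82.80 and -9.93 ≤ latitude ≤ -9.20.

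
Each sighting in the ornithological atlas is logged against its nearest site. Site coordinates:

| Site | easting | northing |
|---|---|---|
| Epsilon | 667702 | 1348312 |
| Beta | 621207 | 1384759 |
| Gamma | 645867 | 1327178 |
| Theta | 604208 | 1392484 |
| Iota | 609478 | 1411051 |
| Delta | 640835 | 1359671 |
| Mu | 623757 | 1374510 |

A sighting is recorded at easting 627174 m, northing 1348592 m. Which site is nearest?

Delta

Squared distances to each site:
Epsilon: 1642597184.000; Beta: 1343656978.000; Gamma: 807987645.000; Theta: 2453944820.000; Iota: 4214275097.000; Delta: 309367162.000; Mu: 683418613.000.
Minimum at Delta.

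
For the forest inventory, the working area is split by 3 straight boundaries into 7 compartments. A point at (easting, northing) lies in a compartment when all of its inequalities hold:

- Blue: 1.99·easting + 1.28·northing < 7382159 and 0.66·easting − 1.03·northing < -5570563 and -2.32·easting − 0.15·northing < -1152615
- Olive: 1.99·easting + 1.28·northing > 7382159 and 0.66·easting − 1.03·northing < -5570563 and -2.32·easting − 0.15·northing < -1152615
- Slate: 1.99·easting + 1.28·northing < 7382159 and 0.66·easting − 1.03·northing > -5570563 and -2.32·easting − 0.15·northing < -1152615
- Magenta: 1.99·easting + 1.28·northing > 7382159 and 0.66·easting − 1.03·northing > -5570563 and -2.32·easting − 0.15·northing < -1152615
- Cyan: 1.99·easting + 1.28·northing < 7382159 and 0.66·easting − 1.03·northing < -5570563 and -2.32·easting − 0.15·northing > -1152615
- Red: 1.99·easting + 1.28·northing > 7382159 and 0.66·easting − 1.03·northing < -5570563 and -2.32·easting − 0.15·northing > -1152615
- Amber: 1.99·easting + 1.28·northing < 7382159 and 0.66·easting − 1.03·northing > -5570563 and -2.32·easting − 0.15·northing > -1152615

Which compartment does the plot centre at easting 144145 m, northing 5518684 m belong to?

Blue

1.99·144145 + 1.28·5518684 = 7350764.070, which is < 7382159
0.66·144145 − 1.03·5518684 = -5589108.820, which is < -5570563
-2.32·144145 − 0.15·5518684 = -1162219.000, which is < -1152615
This sign pattern matches Blue.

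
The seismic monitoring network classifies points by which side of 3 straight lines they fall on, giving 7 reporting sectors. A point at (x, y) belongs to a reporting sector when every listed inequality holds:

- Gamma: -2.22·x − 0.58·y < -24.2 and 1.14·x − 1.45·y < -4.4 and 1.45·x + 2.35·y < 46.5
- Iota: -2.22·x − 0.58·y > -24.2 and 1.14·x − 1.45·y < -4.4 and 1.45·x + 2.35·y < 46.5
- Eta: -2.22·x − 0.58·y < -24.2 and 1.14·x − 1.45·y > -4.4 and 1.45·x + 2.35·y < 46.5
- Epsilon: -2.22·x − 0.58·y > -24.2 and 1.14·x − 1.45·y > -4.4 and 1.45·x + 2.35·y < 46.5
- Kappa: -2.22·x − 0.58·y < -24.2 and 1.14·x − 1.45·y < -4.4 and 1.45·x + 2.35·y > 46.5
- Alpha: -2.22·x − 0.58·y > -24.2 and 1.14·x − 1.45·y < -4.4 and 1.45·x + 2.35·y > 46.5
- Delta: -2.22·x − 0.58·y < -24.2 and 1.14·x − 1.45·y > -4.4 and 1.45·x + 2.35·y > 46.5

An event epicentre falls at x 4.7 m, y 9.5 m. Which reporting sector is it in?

Iota

-2.22·4.7 − 0.58·9.5 = -15.944, which is > -24.2
1.14·4.7 − 1.45·9.5 = -8.417, which is < -4.4
1.45·4.7 + 2.35·9.5 = 29.140, which is < 46.5
This sign pattern matches Iota.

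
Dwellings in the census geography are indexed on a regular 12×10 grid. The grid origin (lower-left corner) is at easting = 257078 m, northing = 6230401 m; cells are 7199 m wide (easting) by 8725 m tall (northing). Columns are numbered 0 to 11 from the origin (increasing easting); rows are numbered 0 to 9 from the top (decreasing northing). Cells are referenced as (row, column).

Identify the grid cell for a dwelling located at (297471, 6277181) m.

Column index: ⌊(297471 − 257078) / 7199⌋ = ⌊5.611⌋ = 5
Row offset from origin: ⌊(6277181 − 6230401) / 8725⌋ = ⌊5.362⌋ = 5 → row 4 (counted from top)

(4, 5)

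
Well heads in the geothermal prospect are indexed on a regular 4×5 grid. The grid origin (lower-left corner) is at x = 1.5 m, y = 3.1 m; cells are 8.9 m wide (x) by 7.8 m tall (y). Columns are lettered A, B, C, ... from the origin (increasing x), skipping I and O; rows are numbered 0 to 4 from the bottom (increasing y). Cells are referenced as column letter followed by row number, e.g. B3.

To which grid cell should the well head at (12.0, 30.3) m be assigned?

Column index: ⌊(12.0 − 1.5) / 8.9⌋ = ⌊1.180⌋ = 1 → column B
Row offset from origin: ⌊(30.3 − 3.1) / 7.8⌋ = ⌊3.487⌋ = 3 → row 3

B3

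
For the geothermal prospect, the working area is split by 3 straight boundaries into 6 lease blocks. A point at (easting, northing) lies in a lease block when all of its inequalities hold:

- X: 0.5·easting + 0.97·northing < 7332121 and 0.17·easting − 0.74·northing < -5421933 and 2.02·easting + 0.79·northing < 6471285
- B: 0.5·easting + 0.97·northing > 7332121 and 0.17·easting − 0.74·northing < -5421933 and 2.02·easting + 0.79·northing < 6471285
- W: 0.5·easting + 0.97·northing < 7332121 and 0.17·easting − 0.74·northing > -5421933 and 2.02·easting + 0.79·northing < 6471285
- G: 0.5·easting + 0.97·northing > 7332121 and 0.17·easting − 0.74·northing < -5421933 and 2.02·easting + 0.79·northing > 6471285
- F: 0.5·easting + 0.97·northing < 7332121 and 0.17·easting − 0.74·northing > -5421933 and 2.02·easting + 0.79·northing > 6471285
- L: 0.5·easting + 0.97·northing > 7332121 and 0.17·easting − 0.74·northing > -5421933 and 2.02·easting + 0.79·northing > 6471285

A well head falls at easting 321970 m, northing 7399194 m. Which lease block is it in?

L

0.5·321970 + 0.97·7399194 = 7338203.180, which is > 7332121
0.17·321970 − 0.74·7399194 = -5420668.660, which is > -5421933
2.02·321970 + 0.79·7399194 = 6495742.660, which is > 6471285
This sign pattern matches L.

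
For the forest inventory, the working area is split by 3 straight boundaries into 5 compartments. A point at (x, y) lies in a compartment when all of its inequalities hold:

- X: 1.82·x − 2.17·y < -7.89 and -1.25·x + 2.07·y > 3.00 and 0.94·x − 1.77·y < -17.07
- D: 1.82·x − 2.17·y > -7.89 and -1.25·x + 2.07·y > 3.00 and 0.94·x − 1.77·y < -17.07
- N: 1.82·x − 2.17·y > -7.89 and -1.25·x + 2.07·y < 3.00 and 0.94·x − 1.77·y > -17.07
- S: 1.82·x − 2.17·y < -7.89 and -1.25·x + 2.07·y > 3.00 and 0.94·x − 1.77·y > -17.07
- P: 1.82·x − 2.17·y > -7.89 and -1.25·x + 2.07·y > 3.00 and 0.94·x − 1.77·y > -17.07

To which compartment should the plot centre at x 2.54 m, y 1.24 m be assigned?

N

1.82·2.54 − 2.17·1.24 = 1.932, which is > -7.89
-1.25·2.54 + 2.07·1.24 = -0.608, which is < 3.00
0.94·2.54 − 1.77·1.24 = 0.193, which is > -17.07
This sign pattern matches N.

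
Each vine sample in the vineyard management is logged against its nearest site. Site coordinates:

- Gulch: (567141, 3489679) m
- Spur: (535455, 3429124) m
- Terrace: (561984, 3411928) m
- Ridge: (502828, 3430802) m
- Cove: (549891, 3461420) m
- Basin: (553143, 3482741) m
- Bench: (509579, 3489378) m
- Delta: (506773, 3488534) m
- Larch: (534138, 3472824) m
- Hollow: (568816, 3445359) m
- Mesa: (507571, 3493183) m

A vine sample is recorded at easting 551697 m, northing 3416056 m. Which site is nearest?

Squared distances to each site:
Gulch: 5658863265.000; Spur: 434575188.000; Terrace: 122862753.000; Ridge: 2605623677.000; Cove: 2061154132.000; Basin: 4448980141.000; Bench: 7150041608.000; Delta: 7271226260.000; Larch: 3530924305.000; Hollow: 1151725970.000; Mesa: 7895678005.000.
Minimum at Terrace.

Terrace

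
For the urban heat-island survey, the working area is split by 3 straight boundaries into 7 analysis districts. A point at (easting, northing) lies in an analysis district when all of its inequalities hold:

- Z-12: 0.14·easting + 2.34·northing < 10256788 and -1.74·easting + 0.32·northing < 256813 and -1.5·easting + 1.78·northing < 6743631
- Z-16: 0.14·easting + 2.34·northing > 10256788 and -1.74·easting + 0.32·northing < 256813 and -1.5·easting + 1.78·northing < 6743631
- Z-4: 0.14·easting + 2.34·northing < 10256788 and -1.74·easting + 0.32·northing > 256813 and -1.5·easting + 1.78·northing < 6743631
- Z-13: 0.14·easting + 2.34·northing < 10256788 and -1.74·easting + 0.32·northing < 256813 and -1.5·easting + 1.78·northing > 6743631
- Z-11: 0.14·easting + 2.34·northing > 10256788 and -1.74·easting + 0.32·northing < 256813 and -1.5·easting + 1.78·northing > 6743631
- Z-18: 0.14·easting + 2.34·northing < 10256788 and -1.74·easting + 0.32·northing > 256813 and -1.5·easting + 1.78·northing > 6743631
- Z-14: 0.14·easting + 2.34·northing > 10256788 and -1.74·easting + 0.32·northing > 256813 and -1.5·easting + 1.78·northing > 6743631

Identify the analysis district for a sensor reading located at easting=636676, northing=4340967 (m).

Z-18

0.14·636676 + 2.34·4340967 = 10246997.420, which is < 10256788
-1.74·636676 + 0.32·4340967 = 281293.200, which is > 256813
-1.5·636676 + 1.78·4340967 = 6771907.260, which is > 6743631
This sign pattern matches Z-18.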